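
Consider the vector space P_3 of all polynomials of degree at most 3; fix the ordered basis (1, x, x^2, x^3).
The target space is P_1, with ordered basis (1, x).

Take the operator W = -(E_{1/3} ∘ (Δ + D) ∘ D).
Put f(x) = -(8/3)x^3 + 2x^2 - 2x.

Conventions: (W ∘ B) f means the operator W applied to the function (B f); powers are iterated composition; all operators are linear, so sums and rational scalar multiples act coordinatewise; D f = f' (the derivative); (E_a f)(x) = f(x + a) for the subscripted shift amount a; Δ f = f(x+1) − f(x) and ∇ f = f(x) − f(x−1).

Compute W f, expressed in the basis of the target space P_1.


the image equals g(x) = 32x + 32/3

D f = -8x^2 + 4x - 2
Δ D f = -16x - 4
D D f = -16x + 4
(Δ + D) D f = -32x
E_{1/3} (Δ + D) D f = -32x - 32/3
(-(E_{1/3} ∘ (Δ + D) ∘ D)) f = 32x + 32/3


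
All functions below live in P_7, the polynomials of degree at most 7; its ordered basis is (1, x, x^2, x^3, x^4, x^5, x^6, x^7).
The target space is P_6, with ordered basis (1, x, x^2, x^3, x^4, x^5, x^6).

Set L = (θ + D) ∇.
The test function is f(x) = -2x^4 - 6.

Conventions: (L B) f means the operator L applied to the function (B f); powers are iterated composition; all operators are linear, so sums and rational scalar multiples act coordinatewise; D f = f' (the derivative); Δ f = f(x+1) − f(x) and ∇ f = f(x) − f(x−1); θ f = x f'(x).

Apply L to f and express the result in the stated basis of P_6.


∇ f = -8x^3 + 12x^2 - 8x + 2
θ ∇ f = -24x^3 + 24x^2 - 8x
D ∇ f = -24x^2 + 24x - 8
(θ + D) ∇ f = -24x^3 + 16x - 8

the result is g(x) = -24x^3 + 16x - 8


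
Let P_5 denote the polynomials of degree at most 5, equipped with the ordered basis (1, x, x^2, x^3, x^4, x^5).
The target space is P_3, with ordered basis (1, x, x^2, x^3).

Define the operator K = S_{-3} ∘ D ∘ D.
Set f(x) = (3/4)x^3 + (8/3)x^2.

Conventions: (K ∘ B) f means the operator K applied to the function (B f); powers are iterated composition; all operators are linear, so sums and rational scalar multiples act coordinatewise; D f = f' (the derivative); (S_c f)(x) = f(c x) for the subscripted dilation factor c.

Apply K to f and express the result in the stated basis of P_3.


g(x) = -(27/2)x + 16/3

D f = (9/4)x^2 + (16/3)x
D D f = (9/2)x + 16/3
S_{-3} D D f = -(27/2)x + 16/3


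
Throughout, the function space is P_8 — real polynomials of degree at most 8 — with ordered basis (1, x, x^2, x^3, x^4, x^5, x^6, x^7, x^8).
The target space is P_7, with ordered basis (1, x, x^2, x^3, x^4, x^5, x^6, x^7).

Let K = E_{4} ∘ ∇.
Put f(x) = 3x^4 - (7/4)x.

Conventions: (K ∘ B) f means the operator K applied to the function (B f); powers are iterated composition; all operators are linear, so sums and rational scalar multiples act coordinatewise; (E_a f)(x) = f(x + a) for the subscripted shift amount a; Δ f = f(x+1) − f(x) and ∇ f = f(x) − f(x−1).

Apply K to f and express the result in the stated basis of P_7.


the image equals g(x) = 12x^3 + 126x^2 + 444x + 2093/4

∇ f = 12x^3 - 18x^2 + 12x - 19/4
E_{4} ∇ f = 12x^3 + 126x^2 + 444x + 2093/4


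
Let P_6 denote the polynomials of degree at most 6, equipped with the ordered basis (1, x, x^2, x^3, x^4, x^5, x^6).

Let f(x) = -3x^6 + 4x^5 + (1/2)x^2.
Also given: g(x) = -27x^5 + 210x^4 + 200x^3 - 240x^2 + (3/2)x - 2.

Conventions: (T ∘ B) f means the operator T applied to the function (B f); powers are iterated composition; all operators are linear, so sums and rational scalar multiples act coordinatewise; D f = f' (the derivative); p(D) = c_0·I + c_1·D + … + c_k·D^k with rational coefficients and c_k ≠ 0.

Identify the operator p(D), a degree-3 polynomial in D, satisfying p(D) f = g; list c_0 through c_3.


p(D) = (3/2)·D − 2·D^2 − D^3, i.e. c_0 = 0, c_1 = 3/2, c_2 = -2, c_3 = -1

D^0 f = -3x^6 + 4x^5 + (1/2)x^2
D^1 f = -18x^5 + 20x^4 + x
D^2 f = -90x^4 + 80x^3 + 1
D^3 f = -360x^3 + 240x^2
matching coefficients of g against c_0 f + c_1 Df + … from the top degree down determines the c_i
solution: c_0 = 0, c_1 = 3/2, c_2 = -2, c_3 = -1


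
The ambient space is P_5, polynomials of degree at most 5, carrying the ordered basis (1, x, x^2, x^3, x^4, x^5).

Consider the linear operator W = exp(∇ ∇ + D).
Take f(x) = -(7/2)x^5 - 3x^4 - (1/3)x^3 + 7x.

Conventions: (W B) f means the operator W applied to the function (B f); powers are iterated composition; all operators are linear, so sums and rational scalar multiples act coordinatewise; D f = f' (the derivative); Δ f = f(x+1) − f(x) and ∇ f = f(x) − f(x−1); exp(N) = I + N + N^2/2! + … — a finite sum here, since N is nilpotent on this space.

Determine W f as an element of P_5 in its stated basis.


order-1 term: -(35/2)x^4 - 82x^3 + 173x^2 - 175x + 72
order-2 term: -35x^3 - 228x^2 + 137x + 209
order-3 term: -35x^2 - 222x - 109/3
order-4 term: -(35/2)x - 73
order-5 term: -7/2
the series for exp(∇ ∇ + D) f terminates at order 5
exp(∇ ∇ + D) f = -(7/2)x^5 - (41/2)x^4 - (352/3)x^3 - 90x^2 - (541/2)x + 1009/6

g(x) = -(7/2)x^5 - (41/2)x^4 - (352/3)x^3 - 90x^2 - (541/2)x + 1009/6


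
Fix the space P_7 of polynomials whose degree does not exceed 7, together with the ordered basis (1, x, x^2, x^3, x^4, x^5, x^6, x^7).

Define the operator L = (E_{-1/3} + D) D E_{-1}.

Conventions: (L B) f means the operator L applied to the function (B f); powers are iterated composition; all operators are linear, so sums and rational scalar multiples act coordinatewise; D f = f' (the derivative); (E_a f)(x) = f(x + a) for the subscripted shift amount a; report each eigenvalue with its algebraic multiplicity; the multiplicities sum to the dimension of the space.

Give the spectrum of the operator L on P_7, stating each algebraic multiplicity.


λ = 0 (multiplicity 8)

image of 1: 0
image of x: 1
image of x^2: 2x - 2/3
image of x^3: 3x^2 - 2x - 2/3
image of x^4: 4x^3 - 4x^2 - (8/3)x + 68/27
image of x^5: 5x^4 - (20/3)x^3 - (20/3)x^2 + (340/27)x - 340/81
image of x^6: 6x^5 - 10x^4 - (40/3)x^3 + (340/9)x^2 - (680/27)x + 382/81
image of x^7: 7x^6 - 14x^5 - (70/3)x^4 + (2380/27)x^3 - (2380/27)x^2 + (2674/81)x - 1946/729
the matrix is upper triangular; its diagonal is (0, 0, 0, 0, 0, 0, 0, 0)
for a triangular matrix the eigenvalues are the diagonal entries, with algebraic multiplicity their repetition count


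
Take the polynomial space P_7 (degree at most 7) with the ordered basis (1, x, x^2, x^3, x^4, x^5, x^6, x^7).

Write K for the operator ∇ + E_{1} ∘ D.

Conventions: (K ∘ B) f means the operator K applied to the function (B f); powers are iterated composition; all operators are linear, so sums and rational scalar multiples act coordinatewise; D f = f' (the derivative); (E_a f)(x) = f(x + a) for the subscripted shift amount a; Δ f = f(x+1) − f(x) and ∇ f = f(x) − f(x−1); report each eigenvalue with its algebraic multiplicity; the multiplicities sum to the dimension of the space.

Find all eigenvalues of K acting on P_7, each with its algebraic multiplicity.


λ = 0 (multiplicity 8)

image of 1: 0
image of x: 2
image of x^2: 4x + 1
image of x^3: 6x^2 + 3x + 4
image of x^4: 8x^3 + 6x^2 + 16x + 3
image of x^5: 10x^4 + 10x^3 + 40x^2 + 15x + 6
image of x^6: 12x^5 + 15x^4 + 80x^3 + 45x^2 + 36x + 5
image of x^7: 14x^6 + 21x^5 + 140x^4 + 105x^3 + 126x^2 + 35x + 8
the matrix is upper triangular; its diagonal is (0, 0, 0, 0, 0, 0, 0, 0)
for a triangular matrix the eigenvalues are the diagonal entries, with algebraic multiplicity their repetition count


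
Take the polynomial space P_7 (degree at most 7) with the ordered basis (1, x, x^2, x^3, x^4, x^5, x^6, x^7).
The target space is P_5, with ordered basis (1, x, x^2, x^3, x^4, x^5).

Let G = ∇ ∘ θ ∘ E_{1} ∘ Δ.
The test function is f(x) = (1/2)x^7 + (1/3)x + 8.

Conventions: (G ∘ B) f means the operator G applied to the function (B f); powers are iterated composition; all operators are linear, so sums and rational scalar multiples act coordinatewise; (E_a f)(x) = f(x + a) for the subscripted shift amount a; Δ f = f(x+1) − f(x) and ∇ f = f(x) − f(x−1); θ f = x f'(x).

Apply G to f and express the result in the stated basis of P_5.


g(x) = 126x^5 + (945/2)x^4 + 805x^3 + (1365/2)x^2 + 238x + 7/2

Δ f = (7/2)x^6 + (21/2)x^5 + (35/2)x^4 + (35/2)x^3 + (21/2)x^2 + (7/2)x + 5/6
E_{1} Δ f = (7/2)x^6 + (63/2)x^5 + (245/2)x^4 + (525/2)x^3 + (651/2)x^2 + (441/2)x + 383/6
θ E_{1} Δ f = 21x^6 + (315/2)x^5 + 490x^4 + (1575/2)x^3 + 651x^2 + (441/2)x
∇ (θ ∘ E_{1}) Δ f = 126x^5 + (945/2)x^4 + 805x^3 + (1365/2)x^2 + 238x + 7/2


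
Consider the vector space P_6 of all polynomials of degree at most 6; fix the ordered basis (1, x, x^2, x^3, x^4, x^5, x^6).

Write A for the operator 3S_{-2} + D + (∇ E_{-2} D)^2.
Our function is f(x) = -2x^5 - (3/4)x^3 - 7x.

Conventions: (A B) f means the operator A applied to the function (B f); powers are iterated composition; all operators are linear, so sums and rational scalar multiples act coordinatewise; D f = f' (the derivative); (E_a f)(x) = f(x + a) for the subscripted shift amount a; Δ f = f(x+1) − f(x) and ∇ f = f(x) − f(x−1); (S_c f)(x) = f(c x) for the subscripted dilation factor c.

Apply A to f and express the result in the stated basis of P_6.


g(x) = 192x^5 - 10x^4 + 18x^3 - (9/4)x^2 - 198x + 1193

S_{-2} f = 64x^5 + 6x^3 + 14x
(3S_{-2}) f = 192x^5 + 18x^3 + 42x
D f = -10x^4 - (9/4)x^2 - 7
D f = -10x^4 - (9/4)x^2 - 7
E_{-2} D f = -10x^4 + 80x^3 - (969/4)x^2 + 329x - 176
∇ E_{-2} D f = -40x^3 + 300x^2 - (1529/2)x + 2645/4
D (∇ E_{-2} D) f = -120x^2 + 600x - 1529/2
E_{-2} D (∇ E_{-2} D) f = -120x^2 + 1080x - 4889/2
∇ E_{-2} D (∇ E_{-2} D) f = -240x + 1200
(3S_{-2} + D + (∇ E_{-2} D)^2) f = 192x^5 - 10x^4 + 18x^3 - (9/4)x^2 - 198x + 1193


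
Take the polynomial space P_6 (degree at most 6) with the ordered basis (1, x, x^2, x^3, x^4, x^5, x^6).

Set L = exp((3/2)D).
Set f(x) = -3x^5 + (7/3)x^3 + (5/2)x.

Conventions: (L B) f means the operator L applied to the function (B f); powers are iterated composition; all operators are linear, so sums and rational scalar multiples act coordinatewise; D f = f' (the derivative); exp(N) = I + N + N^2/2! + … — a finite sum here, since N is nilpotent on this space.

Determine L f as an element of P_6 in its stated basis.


g(x) = -3x^5 - (45/2)x^4 - (391/6)x^3 - (363/4)x^2 - (923/16)x - 357/32

order-1 term: -(45/2)x^4 + (21/2)x^2 + 15/4
order-2 term: -(135/2)x^3 + (63/4)x
order-3 term: -(405/4)x^2 + 63/8
order-4 term: -(1215/16)x
order-5 term: -729/32
the series for exp((3/2)D) f terminates at order 5
exp((3/2)D) f = -3x^5 - (45/2)x^4 - (391/6)x^3 - (363/4)x^2 - (923/16)x - 357/32


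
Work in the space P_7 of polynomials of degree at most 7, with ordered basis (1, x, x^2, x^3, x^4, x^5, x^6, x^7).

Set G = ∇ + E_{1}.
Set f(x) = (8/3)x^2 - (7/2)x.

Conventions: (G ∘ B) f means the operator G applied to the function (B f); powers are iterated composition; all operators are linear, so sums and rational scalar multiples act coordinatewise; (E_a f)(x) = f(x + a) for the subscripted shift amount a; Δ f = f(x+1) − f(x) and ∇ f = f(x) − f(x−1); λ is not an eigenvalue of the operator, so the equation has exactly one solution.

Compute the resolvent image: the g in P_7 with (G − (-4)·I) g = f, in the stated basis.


the result is g(x) = (8/15)x^2 - (169/150)x + 169/375

write g with unknown coordinates in the stated basis and equate coefficients in (G − (-4)·I) g = f
solving from the highest basis element down gives g = (8/15)x^2 - (169/150)x + 169/375
check: G g = (8/15)x^2 + (151/150)x - 676/375
so G g − (-4)·g = (8/3)x^2 - (7/2)x = f ✓


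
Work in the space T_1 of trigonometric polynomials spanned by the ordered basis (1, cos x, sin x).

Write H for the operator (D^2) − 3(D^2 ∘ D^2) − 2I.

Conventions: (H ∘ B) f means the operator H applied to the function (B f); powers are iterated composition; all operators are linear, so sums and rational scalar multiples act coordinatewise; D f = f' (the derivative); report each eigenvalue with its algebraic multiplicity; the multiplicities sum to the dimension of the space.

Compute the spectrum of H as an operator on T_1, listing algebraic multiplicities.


λ = -6 (multiplicity 2), λ = -2 (multiplicity 1)

image of 1: -2
image of cos x: -6cos x
image of sin x: -6sin x
the matrix is diagonal; its diagonal is (-2, -6, -6)
for a triangular matrix the eigenvalues are the diagonal entries, with algebraic multiplicity their repetition count


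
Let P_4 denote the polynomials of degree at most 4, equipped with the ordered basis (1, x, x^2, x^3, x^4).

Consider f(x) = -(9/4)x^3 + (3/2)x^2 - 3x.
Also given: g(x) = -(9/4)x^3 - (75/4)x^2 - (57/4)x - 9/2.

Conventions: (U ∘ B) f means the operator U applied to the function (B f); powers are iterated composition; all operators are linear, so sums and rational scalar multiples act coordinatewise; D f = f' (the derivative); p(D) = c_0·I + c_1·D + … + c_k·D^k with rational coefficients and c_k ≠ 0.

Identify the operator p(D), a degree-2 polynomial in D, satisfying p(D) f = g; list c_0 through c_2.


c_0 = 1, c_1 = 3, c_2 = 3/2

D^0 f = -(9/4)x^3 + (3/2)x^2 - 3x
D^1 f = -(27/4)x^2 + 3x - 3
D^2 f = -(27/2)x + 3
matching coefficients of g against c_0 f + c_1 Df + … from the top degree down determines the c_i
solution: c_0 = 1, c_1 = 3, c_2 = 3/2


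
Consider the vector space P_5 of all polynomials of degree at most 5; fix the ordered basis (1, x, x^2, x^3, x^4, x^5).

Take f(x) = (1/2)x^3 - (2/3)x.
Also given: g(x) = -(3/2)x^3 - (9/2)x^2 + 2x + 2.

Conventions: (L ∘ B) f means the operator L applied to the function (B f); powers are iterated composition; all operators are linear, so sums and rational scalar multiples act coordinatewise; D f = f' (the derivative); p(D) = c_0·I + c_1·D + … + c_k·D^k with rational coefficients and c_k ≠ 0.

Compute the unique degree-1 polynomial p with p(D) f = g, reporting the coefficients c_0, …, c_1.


c_0 = -3, c_1 = -3

D^0 f = (1/2)x^3 - (2/3)x
D^1 f = (3/2)x^2 - 2/3
matching coefficients of g against c_0 f + c_1 Df + … from the top degree down determines the c_i
solution: c_0 = -3, c_1 = -3


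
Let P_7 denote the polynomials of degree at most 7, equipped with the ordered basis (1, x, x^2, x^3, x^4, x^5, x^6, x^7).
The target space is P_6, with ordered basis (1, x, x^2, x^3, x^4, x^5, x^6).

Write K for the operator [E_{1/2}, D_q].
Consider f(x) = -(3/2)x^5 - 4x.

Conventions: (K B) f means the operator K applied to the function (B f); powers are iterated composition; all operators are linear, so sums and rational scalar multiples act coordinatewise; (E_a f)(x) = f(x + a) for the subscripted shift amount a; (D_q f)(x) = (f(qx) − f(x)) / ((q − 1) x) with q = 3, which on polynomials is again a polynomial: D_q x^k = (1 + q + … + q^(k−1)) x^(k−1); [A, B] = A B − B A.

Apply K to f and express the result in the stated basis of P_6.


D_q f = -(363/2)x^4 - 4
E_{1/2} D_q f = -(363/2)x^4 - 363x^3 - (1089/4)x^2 - (363/4)x - 491/32
E_{1/2} f = -(3/2)x^5 - (15/4)x^4 - (15/4)x^3 - (15/8)x^2 - (143/32)x - 131/64
D_q E_{1/2} f = -(363/2)x^4 - 150x^3 - (195/4)x^2 - (15/2)x - 143/32
[E_{1/2}, D_q] f = -213x^3 - (447/2)x^2 - (333/4)x - 87/8

the image equals g(x) = -213x^3 - (447/2)x^2 - (333/4)x - 87/8


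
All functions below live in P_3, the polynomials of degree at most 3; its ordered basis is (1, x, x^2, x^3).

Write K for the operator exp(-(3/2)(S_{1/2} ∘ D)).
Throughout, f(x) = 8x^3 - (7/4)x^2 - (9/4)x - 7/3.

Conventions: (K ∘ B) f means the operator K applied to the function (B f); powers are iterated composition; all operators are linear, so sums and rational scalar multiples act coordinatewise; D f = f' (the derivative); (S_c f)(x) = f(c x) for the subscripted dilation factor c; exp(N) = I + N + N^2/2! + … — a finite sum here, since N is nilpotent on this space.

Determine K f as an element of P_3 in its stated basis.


order-1 term: -9x^2 + (21/8)x + 27/8
order-2 term: (27/4)x - 63/32
order-3 term: -27/8
the series for exp(-(3/2)(S_{1/2} ∘ D)) f terminates at order 3
exp(-(3/2)(S_{1/2} ∘ D)) f = 8x^3 - (43/4)x^2 + (57/8)x - 413/96

the image equals g(x) = 8x^3 - (43/4)x^2 + (57/8)x - 413/96


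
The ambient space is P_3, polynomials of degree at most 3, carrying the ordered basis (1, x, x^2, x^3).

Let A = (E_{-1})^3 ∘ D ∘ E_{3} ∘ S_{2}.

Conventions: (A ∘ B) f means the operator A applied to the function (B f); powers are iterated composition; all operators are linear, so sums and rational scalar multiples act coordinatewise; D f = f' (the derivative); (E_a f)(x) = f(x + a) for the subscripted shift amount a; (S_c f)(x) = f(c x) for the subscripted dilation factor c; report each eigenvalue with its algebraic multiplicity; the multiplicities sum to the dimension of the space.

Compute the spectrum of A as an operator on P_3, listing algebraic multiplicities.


image of 1: 0
image of x: 2
image of x^2: 8x
image of x^3: 24x^2
the matrix is upper triangular; its diagonal is (0, 0, 0, 0)
for a triangular matrix the eigenvalues are the diagonal entries, with algebraic multiplicity their repetition count

λ = 0 (multiplicity 4)


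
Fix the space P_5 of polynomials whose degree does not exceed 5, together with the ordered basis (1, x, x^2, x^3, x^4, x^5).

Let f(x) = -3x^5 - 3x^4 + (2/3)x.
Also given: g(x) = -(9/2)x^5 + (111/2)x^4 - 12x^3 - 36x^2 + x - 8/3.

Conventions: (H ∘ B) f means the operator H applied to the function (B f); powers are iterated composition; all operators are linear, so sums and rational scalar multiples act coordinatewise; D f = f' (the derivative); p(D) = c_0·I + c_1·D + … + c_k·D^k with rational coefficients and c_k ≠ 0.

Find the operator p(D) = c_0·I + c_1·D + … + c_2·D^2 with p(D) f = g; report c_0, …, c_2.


p(D) = (3/2)·I − 4·D + D^2, i.e. c_0 = 3/2, c_1 = -4, c_2 = 1

D^0 f = -3x^5 - 3x^4 + (2/3)x
D^1 f = -15x^4 - 12x^3 + 2/3
D^2 f = -60x^3 - 36x^2
matching coefficients of g against c_0 f + c_1 Df + … from the top degree down determines the c_i
solution: c_0 = 3/2, c_1 = -4, c_2 = 1


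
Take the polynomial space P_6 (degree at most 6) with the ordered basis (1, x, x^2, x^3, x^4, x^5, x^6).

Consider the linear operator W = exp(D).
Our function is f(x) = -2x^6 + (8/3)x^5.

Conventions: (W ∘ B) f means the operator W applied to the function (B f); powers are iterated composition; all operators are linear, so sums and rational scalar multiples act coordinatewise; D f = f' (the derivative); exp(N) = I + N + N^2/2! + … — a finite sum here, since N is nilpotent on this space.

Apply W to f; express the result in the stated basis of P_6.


g(x) = -2x^6 - (28/3)x^5 - (50/3)x^4 - (40/3)x^3 - (10/3)x^2 + (4/3)x + 2/3

order-1 term: -12x^5 + (40/3)x^4
order-2 term: -30x^4 + (80/3)x^3
order-3 term: -40x^3 + (80/3)x^2
order-4 term: -30x^2 + (40/3)x
order-5 term: -12x + 8/3
order-6 term: -2
the series for exp(D) f terminates at order 6
exp(D) f = -2x^6 - (28/3)x^5 - (50/3)x^4 - (40/3)x^3 - (10/3)x^2 + (4/3)x + 2/3


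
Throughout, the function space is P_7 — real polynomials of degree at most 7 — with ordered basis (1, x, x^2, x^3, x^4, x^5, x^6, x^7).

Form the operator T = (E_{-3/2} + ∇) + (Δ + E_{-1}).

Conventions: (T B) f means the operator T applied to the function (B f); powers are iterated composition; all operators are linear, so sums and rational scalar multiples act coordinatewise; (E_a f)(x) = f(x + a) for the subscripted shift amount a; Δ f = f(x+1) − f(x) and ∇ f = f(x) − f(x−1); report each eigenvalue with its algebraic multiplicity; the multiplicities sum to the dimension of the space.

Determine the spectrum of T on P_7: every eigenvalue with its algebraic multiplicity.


λ = 2 (multiplicity 8)

image of 1: 2
image of x: 2x - 1/2
image of x^2: 2x^2 - x + 13/4
image of x^3: 2x^3 - (3/2)x^2 + (39/4)x - 19/8
image of x^4: 2x^4 - 2x^3 + (39/2)x^2 - (19/2)x + 97/16
image of x^5: 2x^5 - (5/2)x^4 + (65/2)x^3 - (95/4)x^2 + (485/16)x - 211/32
image of x^6: 2x^6 - 3x^5 + (195/4)x^4 - (95/2)x^3 + (1455/16)x^2 - (633/16)x + 793/64
image of x^7: 2x^7 - (7/2)x^6 + (273/4)x^5 - (665/8)x^4 + (3395/16)x^3 - (4431/32)x^2 + (5551/64)x - 2059/128
the matrix is upper triangular; its diagonal is (2, 2, 2, 2, 2, 2, 2, 2)
for a triangular matrix the eigenvalues are the diagonal entries, with algebraic multiplicity their repetition count


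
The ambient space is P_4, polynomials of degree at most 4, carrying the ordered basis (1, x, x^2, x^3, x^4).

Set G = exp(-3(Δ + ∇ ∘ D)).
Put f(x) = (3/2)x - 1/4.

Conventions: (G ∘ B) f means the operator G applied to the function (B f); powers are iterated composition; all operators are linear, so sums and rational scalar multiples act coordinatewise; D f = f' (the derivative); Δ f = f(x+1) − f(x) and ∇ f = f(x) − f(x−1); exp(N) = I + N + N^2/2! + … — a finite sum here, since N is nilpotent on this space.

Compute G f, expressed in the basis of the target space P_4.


g(x) = (3/2)x - 19/4

order-1 term: -9/2
the series for exp(-3(Δ + ∇ ∘ D)) f terminates at order 1
exp(-3(Δ + ∇ ∘ D)) f = (3/2)x - 19/4


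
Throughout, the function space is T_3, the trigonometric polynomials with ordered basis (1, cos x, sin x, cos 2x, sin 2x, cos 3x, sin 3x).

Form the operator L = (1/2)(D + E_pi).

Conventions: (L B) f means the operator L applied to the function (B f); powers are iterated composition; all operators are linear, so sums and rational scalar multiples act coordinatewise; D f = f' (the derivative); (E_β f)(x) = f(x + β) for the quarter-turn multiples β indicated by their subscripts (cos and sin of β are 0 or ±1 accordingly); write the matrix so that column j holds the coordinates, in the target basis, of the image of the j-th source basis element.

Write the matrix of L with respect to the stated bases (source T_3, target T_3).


the matrix is [[1/2, 0, 0, 0, 0, 0, 0]; [0, -1/2, 1/2, 0, 0, 0, 0]; [0, -1/2, -1/2, 0, 0, 0, 0]; [0, 0, 0, 1/2, 1, 0, 0]; [0, 0, 0, -1, 1/2, 0, 0]; [0, 0, 0, 0, 0, -1/2, 3/2]; [0, 0, 0, 0, 0, -3/2, -1/2]] (rows listed top to bottom)

image of 1: 1/2
image of cos x: -(1/2)cos x - (1/2)sin x
image of sin x: (1/2)cos x - (1/2)sin x
image of cos 2x: (1/2)cos 2x - sin 2x
image of sin 2x: cos 2x + (1/2)sin 2x
image of cos 3x: -(1/2)cos 3x - (3/2)sin 3x
image of sin 3x: (3/2)cos 3x - (1/2)sin 3x
each image's coordinates form column j of the matrix


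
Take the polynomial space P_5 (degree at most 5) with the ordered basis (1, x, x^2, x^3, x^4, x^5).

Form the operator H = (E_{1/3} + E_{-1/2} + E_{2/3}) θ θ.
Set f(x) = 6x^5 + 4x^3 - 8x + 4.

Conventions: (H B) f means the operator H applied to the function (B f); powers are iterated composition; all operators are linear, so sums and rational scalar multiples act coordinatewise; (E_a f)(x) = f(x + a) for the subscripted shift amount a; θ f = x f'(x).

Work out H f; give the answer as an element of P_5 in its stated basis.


θ f = 30x^5 + 12x^3 - 8x
θ θ f = 150x^5 + 36x^3 - 8x
E_{1/3} θ θ f = 150x^5 + 250x^4 + (608/3)x^3 + (824/9)x^2 + (358/27)x - 58/81
E_{-1/2} θ θ f = 150x^5 - 375x^4 + 411x^3 - (483/2)x^2 + (527/8)x - 83/16
E_{2/3} θ θ f = 150x^5 + 500x^4 + (2108/3)x^3 + (4648/9)x^2 + (5080/27)x + 2032/81
(E_{1/3} + E_{-1/2} + E_{2/3}) θ θ f = 450x^5 + 375x^4 + (3949/3)x^3 + (733/2)x^2 + (57733/216)x + 8287/432

the image equals g(x) = 450x^5 + 375x^4 + (3949/3)x^3 + (733/2)x^2 + (57733/216)x + 8287/432


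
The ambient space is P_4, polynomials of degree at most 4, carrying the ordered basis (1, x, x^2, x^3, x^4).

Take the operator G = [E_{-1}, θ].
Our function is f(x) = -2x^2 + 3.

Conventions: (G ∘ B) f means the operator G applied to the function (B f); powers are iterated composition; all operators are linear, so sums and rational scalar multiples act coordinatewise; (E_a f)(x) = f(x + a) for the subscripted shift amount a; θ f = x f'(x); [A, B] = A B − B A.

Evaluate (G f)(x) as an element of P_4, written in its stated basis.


θ f = -4x^2
E_{-1} θ f = -4x^2 + 8x - 4
E_{-1} f = -2x^2 + 4x + 1
θ E_{-1} f = -4x^2 + 4x
[E_{-1}, θ] f = 4x - 4

g(x) = 4x - 4


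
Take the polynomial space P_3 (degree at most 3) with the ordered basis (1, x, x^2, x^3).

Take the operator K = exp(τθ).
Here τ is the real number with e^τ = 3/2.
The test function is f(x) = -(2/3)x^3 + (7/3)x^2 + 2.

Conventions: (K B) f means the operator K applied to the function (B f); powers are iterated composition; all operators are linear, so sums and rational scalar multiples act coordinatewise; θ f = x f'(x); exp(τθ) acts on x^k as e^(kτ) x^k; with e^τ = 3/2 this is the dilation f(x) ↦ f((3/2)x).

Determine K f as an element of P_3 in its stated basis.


exp(τθ) x^k = e^(kτ) x^k; with e^τ = 3/2 this sends x^k to (3/2)^k x^k
x^2 ↦ 9/4 x^2
x^3 ↦ 27/8 x^3
applying this coordinatewise to f: exp(τθ) f = -(9/4)x^3 + (21/4)x^2 + 2

g(x) = -(9/4)x^3 + (21/4)x^2 + 2


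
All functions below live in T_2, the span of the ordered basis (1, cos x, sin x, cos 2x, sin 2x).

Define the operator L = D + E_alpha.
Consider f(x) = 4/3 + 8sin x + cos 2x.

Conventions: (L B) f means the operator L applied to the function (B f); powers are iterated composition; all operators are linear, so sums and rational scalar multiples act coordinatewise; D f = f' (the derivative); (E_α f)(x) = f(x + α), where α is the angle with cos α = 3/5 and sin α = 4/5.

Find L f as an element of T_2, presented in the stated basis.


the result is g(x) = 4/3 + (72/5)cos x + (24/5)sin x - (7/25)cos 2x - (74/25)sin 2x

D f = 8cos x - 2sin 2x
E_alpha f = 4/3 + (32/5)cos x + (24/5)sin x - (7/25)cos 2x - (24/25)sin 2x
(D + E_alpha) f = 4/3 + (72/5)cos x + (24/5)sin x - (7/25)cos 2x - (74/25)sin 2x


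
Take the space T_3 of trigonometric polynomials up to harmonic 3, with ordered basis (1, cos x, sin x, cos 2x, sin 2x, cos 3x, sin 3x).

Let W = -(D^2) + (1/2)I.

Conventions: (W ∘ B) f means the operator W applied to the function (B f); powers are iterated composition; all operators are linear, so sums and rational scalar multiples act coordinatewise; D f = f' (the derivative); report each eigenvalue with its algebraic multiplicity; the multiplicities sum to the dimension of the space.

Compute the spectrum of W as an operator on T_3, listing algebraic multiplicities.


image of 1: 1/2
image of cos x: (3/2)cos x
image of sin x: (3/2)sin x
image of cos 2x: (9/2)cos 2x
image of sin 2x: (9/2)sin 2x
image of cos 3x: (19/2)cos 3x
image of sin 3x: (19/2)sin 3x
the matrix is diagonal; its diagonal is (1/2, 3/2, 3/2, 9/2, 9/2, 19/2, 19/2)
for a triangular matrix the eigenvalues are the diagonal entries, with algebraic multiplicity their repetition count

λ = 1/2 (multiplicity 1), λ = 3/2 (multiplicity 2), λ = 9/2 (multiplicity 2), λ = 19/2 (multiplicity 2)


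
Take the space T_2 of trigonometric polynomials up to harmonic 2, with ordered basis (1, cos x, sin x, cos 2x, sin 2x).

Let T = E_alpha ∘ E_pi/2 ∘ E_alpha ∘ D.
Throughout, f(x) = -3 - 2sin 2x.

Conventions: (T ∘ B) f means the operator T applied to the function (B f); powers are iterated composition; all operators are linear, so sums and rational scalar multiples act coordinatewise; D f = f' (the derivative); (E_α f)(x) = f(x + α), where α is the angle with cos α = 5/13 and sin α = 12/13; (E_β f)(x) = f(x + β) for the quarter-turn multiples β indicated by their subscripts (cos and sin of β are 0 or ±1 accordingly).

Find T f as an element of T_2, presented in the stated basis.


D f = -4cos 2x
E_alpha D f = (476/169)cos 2x + (480/169)sin 2x
E_pi/2 E_alpha D f = -(476/169)cos 2x - (480/169)sin 2x
E_alpha E_pi/2 E_alpha D f = -(956/28561)cos 2x + (114240/28561)sin 2x

g(x) = -(956/28561)cos 2x + (114240/28561)sin 2x


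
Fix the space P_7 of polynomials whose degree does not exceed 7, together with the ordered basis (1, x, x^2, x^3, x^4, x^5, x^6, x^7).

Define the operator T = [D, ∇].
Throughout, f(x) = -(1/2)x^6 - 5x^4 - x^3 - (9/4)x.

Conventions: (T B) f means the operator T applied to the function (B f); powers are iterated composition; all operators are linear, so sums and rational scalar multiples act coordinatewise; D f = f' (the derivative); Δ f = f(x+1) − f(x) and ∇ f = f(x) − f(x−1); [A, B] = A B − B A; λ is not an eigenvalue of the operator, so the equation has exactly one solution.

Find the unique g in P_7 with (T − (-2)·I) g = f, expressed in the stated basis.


the image equals g(x) = -(1/4)x^6 - (5/2)x^4 - (1/2)x^3 - (9/8)x

write g with unknown coordinates in the stated basis and equate coefficients in (T − (-2)·I) g = f
solving from the highest basis element down gives g = -(1/4)x^6 - (5/2)x^4 - (1/2)x^3 - (9/8)x
check: T g = 0
so T g − (-2)·g = -(1/2)x^6 - 5x^4 - x^3 - (9/4)x = f ✓


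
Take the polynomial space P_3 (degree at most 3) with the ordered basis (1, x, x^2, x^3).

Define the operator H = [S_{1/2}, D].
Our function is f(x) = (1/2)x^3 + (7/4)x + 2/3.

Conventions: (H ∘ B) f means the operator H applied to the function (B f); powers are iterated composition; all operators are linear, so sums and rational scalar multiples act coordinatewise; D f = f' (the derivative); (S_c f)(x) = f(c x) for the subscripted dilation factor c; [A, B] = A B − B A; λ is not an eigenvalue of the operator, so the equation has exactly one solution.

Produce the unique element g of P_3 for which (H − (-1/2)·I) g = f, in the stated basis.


write g with unknown coordinates in the stated basis and equate coefficients in (H − (-1/2)·I) g = f
solving from the highest basis element down gives g = x^3 - (3/4)x^2 + (17/4)x - 35/12
check: H g = (3/8)x^2 - (3/8)x + 17/8
so H g − (-1/2)·g = (1/2)x^3 + (7/4)x + 2/3 = f ✓

the result is g(x) = x^3 - (3/4)x^2 + (17/4)x - 35/12


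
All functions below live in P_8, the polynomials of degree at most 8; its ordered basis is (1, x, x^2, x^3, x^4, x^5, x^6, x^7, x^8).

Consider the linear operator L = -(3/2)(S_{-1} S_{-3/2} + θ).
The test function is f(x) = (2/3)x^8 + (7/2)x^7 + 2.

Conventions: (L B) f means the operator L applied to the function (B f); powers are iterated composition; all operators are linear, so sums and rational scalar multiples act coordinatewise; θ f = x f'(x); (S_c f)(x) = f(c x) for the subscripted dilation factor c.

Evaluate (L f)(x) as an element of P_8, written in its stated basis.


S_{-3/2} f = (2187/128)x^8 - (15309/256)x^7 + 2
S_{-1} S_{-3/2} f = (2187/128)x^8 + (15309/256)x^7 + 2
θ f = (16/3)x^8 + (49/2)x^7
(S_{-1} S_{-3/2} + θ) f = (8609/384)x^8 + (21581/256)x^7 + 2
(-(3/2)(S_{-1} S_{-3/2} + θ)) f = -(8609/256)x^8 - (64743/512)x^7 - 3

g(x) = -(8609/256)x^8 - (64743/512)x^7 - 3


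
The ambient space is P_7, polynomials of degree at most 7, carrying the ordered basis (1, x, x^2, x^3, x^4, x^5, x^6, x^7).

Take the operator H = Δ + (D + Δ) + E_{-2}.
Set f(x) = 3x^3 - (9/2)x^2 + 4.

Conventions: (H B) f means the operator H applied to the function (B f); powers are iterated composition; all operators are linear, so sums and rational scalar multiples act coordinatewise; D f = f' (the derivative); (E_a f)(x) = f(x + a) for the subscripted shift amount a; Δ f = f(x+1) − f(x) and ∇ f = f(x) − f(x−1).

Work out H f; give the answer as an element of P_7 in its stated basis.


the image equals g(x) = 3x^3 + (9/2)x^2 + 45x - 41

Δ f = 9x^2 - 3/2
D f = 9x^2 - 9x
Δ f = 9x^2 - 3/2
(D + Δ) f = 18x^2 - 9x - 3/2
E_{-2} f = 3x^3 - (45/2)x^2 + 54x - 38
(Δ + (D + Δ) + E_{-2}) f = 3x^3 + (9/2)x^2 + 45x - 41


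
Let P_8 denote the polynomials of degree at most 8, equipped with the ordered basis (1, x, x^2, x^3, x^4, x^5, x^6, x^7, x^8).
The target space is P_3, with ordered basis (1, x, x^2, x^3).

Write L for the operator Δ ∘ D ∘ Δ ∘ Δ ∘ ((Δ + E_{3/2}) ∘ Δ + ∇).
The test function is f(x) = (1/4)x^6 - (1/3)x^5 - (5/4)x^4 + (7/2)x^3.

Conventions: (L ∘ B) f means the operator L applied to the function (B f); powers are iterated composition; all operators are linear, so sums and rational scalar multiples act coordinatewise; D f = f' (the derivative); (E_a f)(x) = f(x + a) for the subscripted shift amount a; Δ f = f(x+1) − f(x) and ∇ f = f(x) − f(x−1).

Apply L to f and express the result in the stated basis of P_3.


g(x) = 360x + 910

Δ f = (3/2)x^5 + (25/12)x^4 - (10/3)x^3 + (41/12)x^2 + (16/3)x + 13/6
Δ Δ f = (15/2)x^4 + (70/3)x^3 + (35/2)x^2 + (38/3)x + 9
E_{3/2} Δ f = (3/2)x^5 + (40/3)x^4 + (515/12)x^3 + (403/6)x^2 + (5681/96)x + 685/24
(Δ + E_{3/2}) Δ f = (3/2)x^5 + (125/6)x^4 + (265/4)x^3 + (254/3)x^2 + (2299/32)x + 901/24
∇ f = (3/2)x^5 - (65/12)x^4 + (10/3)x^3 + (131/12)x^2 - (37/3)x + 25/6
((Δ + E_{3/2}) ∘ Δ + ∇) f = 3x^5 + (185/12)x^4 + (835/12)x^3 + (1147/12)x^2 + (5713/96)x + 1001/24
Δ ((Δ + E_{3/2}) ∘ Δ + ∇) f = 15x^4 + (275/3)x^3 + (1325/4)x^2 + (5719/12)x + 7779/32
Δ Δ ((Δ + E_{3/2}) ∘ Δ + ∇) f = 60x^3 + 365x^2 + (1995/2)x + 1829/2
D Δ Δ ((Δ + E_{3/2}) ∘ Δ + ∇) f = 180x^2 + 730x + 1995/2
Δ (D ∘ Δ) Δ ((Δ + E_{3/2}) ∘ Δ + ∇) f = 360x + 910


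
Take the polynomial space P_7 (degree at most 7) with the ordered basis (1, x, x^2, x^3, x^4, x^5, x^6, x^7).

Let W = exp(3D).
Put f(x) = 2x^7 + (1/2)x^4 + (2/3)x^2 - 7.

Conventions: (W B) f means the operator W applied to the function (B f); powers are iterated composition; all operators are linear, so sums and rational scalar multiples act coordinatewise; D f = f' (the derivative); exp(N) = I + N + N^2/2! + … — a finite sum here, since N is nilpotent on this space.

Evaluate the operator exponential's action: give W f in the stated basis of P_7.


order-1 term: 42x^6 + 6x^3 + 4x
order-2 term: 378x^5 + 27x^2 + 6
order-3 term: 1890x^4 + 54x
order-4 term: 5670x^3 + 81/2
order-5 term: 10206x^2
order-6 term: 10206x
order-7 term: 4374
the series for exp(3D) f terminates at order 7
exp(3D) f = 2x^7 + 42x^6 + 378x^5 + (3781/2)x^4 + 5676x^3 + (30701/3)x^2 + 10264x + 8827/2

the image equals g(x) = 2x^7 + 42x^6 + 378x^5 + (3781/2)x^4 + 5676x^3 + (30701/3)x^2 + 10264x + 8827/2


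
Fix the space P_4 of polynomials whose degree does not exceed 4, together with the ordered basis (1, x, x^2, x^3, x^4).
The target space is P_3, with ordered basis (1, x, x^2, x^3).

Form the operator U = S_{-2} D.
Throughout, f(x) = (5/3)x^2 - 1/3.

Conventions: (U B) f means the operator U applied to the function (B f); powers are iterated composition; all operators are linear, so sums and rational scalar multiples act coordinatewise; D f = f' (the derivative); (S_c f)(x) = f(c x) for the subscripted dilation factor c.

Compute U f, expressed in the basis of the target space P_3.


D f = (10/3)x
S_{-2} D f = -(20/3)x

the image equals g(x) = -(20/3)x


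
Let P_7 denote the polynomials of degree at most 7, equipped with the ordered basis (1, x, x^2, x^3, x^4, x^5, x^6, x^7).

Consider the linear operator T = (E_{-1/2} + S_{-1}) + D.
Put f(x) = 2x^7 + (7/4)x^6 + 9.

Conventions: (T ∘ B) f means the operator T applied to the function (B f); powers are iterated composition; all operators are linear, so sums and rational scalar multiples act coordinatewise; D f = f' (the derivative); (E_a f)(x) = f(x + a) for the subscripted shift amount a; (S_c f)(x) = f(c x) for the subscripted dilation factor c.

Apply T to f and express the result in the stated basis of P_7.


the result is g(x) = (21/2)x^6 + (63/4)x^5 - (35/16)x^4 + (21/64)x^2 - (7/64)x + 4611/256

E_{-1/2} f = 2x^7 - (21/4)x^6 + (21/4)x^5 - (35/16)x^4 + (21/64)x^2 - (7/64)x + 2307/256
S_{-1} f = -2x^7 + (7/4)x^6 + 9
(E_{-1/2} + S_{-1}) f = -(7/2)x^6 + (21/4)x^5 - (35/16)x^4 + (21/64)x^2 - (7/64)x + 4611/256
D f = 14x^6 + (21/2)x^5
((E_{-1/2} + S_{-1}) + D) f = (21/2)x^6 + (63/4)x^5 - (35/16)x^4 + (21/64)x^2 - (7/64)x + 4611/256


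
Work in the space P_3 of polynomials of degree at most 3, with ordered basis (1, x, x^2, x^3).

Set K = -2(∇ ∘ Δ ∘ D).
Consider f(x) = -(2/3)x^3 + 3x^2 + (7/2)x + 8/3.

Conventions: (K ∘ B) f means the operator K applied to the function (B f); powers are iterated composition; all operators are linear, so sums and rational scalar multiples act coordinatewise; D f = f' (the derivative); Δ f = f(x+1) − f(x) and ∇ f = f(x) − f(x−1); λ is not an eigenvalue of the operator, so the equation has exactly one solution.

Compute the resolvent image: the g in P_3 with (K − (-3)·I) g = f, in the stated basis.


write g with unknown coordinates in the stated basis and equate coefficients in (K − (-3)·I) g = f
solving from the highest basis element down gives g = -(2/9)x^3 + x^2 + (7/6)x
check: K g = 8/3
so K g − (-3)·g = -(2/3)x^3 + 3x^2 + (7/2)x + 8/3 = f ✓

g(x) = -(2/9)x^3 + x^2 + (7/6)x


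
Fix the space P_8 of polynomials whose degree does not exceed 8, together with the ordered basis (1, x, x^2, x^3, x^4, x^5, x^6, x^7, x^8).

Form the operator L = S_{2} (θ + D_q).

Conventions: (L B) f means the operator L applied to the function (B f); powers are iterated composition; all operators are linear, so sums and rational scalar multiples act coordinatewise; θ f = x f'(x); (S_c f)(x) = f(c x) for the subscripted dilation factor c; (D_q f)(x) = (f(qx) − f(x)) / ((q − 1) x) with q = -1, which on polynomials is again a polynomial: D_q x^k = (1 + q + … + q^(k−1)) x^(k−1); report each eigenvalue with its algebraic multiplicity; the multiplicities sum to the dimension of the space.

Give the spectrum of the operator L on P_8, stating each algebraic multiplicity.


λ = 0 (multiplicity 1), λ = 2 (multiplicity 1), λ = 8 (multiplicity 1), λ = 24 (multiplicity 1), λ = 64 (multiplicity 1), λ = 160 (multiplicity 1), λ = 384 (multiplicity 1), λ = 896 (multiplicity 1), λ = 2048 (multiplicity 1)

image of 1: 0
image of x: 2x + 1
image of x^2: 8x^2
image of x^3: 24x^3 + 4x^2
image of x^4: 64x^4
image of x^5: 160x^5 + 16x^4
image of x^6: 384x^6
image of x^7: 896x^7 + 64x^6
image of x^8: 2048x^8
the matrix is upper triangular; its diagonal is (0, 2, 8, 24, 64, 160, 384, 896, 2048)
for a triangular matrix the eigenvalues are the diagonal entries, with algebraic multiplicity their repetition count


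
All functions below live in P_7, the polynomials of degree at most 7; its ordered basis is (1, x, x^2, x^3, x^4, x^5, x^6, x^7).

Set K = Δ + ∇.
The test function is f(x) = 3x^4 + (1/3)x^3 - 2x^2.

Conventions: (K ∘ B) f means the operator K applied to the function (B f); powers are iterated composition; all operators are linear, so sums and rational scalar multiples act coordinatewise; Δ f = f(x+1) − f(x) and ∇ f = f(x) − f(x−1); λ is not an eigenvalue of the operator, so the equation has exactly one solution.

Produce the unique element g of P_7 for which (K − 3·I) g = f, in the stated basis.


write g with unknown coordinates in the stated basis and equate coefficients in (K − 3·I) g = f
solving from the highest basis element down gives g = -x^4 - (25/9)x^3 - (44/9)x^2 - (248/27)x - 646/81
check: K g = -8x^3 - (50/3)x^2 - (248/9)x - 646/27
so K g − 3·g = 3x^4 + (1/3)x^3 - 2x^2 = f ✓

the image equals g(x) = -x^4 - (25/9)x^3 - (44/9)x^2 - (248/27)x - 646/81


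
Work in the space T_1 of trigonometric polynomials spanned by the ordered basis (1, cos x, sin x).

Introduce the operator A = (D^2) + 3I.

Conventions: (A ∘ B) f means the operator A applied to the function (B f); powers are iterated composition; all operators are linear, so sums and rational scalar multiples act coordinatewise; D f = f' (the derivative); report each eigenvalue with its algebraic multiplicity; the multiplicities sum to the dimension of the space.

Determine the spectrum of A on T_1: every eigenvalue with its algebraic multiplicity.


image of 1: 3
image of cos x: 2cos x
image of sin x: 2sin x
the matrix is diagonal; its diagonal is (3, 2, 2)
for a triangular matrix the eigenvalues are the diagonal entries, with algebraic multiplicity their repetition count

λ = 2 (multiplicity 2), λ = 3 (multiplicity 1)


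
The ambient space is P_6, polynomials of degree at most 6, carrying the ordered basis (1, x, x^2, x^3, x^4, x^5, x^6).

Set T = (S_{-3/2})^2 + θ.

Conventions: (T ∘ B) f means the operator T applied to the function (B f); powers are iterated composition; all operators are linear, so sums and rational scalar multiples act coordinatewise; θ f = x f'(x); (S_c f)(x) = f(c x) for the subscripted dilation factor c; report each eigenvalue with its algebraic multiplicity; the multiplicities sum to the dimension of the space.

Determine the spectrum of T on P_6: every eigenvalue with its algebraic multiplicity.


image of 1: 1
image of x: (13/4)x
image of x^2: (113/16)x^2
image of x^3: (921/64)x^3
image of x^4: (7585/256)x^4
image of x^5: (64169/1024)x^5
image of x^6: (556017/4096)x^6
the matrix is upper triangular; its diagonal is (1, 13/4, 113/16, 921/64, 7585/256, 64169/1024, 556017/4096)
for a triangular matrix the eigenvalues are the diagonal entries, with algebraic multiplicity their repetition count

λ = 1 (multiplicity 1), λ = 13/4 (multiplicity 1), λ = 113/16 (multiplicity 1), λ = 921/64 (multiplicity 1), λ = 7585/256 (multiplicity 1), λ = 64169/1024 (multiplicity 1), λ = 556017/4096 (multiplicity 1)
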